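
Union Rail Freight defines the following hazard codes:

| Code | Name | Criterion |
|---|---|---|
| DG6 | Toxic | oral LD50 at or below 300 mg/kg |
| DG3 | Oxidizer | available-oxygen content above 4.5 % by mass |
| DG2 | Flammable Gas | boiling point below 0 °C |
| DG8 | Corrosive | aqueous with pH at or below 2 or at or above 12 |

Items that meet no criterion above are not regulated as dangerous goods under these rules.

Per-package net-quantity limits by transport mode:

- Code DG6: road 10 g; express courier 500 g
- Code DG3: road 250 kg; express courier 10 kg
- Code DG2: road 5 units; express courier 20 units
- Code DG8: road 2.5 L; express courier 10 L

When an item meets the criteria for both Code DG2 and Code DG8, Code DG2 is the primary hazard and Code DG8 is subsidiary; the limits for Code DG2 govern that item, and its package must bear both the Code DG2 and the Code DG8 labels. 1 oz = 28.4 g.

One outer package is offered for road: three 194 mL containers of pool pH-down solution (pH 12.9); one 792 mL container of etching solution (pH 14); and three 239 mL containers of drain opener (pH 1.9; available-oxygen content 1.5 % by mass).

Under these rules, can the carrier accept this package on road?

pH 12.9 meets the Code DG8 criterion (Corrosive), so the pool pH-down solution is Code DG8.
Etching solution: pH 14 ≥ 12 → Code DG8 (Corrosive).
The drain opener has pH 1.9, which is ≤ 2, so it is Code DG8 (Corrosive).
Code DG8 net quantity: (three 194 mL containers = 582 mL) + 792 mL + (three 239 mL containers = 717 mL) = 2.091 L.
That is within the Code DG8 road limit of 2.5 L.

Yes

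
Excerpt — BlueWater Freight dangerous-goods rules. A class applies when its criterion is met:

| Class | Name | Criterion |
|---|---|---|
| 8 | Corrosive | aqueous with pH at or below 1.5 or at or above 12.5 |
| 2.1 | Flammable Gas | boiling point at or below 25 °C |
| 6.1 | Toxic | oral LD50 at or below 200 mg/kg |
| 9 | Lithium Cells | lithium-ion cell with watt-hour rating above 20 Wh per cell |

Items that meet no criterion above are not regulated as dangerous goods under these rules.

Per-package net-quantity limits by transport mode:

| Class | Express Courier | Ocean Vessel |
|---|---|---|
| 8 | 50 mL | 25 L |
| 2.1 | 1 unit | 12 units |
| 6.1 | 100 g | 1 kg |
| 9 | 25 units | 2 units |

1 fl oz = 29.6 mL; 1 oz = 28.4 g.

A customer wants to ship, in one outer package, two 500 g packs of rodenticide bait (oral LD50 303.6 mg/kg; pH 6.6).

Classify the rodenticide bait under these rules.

Not regulated

pH 6.6 is between 1.5 and 12.5, so Class 8 does not apply.
oral LD50 303.6 mg/kg is not below 200 mg/kg, so Class 6.1 does not apply.
No criterion is met, so the item is not regulated.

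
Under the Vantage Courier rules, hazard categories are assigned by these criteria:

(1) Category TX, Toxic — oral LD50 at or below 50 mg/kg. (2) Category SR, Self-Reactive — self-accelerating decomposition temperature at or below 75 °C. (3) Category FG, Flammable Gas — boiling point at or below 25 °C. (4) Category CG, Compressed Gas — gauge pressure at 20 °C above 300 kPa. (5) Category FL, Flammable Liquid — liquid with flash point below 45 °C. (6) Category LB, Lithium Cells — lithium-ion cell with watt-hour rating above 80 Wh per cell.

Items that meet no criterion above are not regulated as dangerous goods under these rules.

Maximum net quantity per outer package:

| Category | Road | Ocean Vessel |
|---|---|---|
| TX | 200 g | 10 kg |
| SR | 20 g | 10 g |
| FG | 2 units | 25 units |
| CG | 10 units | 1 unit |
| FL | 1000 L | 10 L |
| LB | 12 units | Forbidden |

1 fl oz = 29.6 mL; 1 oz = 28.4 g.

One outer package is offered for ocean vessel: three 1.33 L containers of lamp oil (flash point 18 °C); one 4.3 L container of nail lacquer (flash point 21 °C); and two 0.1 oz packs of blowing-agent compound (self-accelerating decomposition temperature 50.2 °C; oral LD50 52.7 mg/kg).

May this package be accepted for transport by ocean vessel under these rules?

Lamp oil: flash point 18 °C < 45 °C → Category FL (Flammable Liquid).
Nail lacquer: flash point 21 °C < 45 °C → Category FL (Flammable Liquid).
Self-accelerating decomposition temperature 50.2 °C meets the Category SR criterion (Self-Reactive), so the blowing-agent compound is Category SR.
Category SR quantity: two 0.1 oz packs = 5.68 g.
5.68 g ≤ 10 g (ocean vessel limit, Category SR) — within limit.
Category FL net quantity: (three 1.33 L containers = 3.99 L) + 4.3 L = 8.29 L.
8.29 L ≤ 10 L (ocean vessel limit, Category FL) — within limit.
Every hazard category is within its ocean vessel limit and no segregation rule is violated.

Yes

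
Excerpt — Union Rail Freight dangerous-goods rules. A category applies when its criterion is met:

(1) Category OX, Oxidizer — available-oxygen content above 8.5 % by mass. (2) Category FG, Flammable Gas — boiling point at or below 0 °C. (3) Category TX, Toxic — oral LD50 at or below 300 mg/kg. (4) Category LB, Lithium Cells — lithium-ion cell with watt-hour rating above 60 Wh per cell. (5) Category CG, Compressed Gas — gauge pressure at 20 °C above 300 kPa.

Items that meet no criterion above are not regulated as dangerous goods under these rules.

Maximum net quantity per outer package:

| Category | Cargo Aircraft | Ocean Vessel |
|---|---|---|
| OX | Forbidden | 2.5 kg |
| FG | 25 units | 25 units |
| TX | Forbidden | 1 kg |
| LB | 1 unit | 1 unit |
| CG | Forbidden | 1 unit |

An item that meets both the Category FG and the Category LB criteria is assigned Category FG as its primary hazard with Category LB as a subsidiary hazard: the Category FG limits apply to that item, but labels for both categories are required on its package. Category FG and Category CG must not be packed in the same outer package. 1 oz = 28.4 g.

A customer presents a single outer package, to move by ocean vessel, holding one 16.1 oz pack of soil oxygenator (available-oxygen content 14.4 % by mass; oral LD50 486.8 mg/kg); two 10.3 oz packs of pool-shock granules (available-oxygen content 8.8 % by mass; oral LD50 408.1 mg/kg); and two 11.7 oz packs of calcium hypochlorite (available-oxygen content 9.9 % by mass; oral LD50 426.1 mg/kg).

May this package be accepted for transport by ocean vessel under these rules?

The soil oxygenator has available-oxygen content 14.4 % by mass, which is > 8.5 % by mass, so it is Category OX (Oxidizer).
With available-oxygen content 8.8 % by mass (> 8.5 % by mass), the pool-shock granules fall in Category OX.
The calcium hypochlorite has available-oxygen content 9.9 % by mass, which is > 8.5 % by mass, so it is Category OX (Oxidizer).
Category OX net quantity: (one 16.1 oz pack = 457.24 g) + (two 10.3 oz packs = 585.04 g) + (two 11.7 oz packs = 664.56 g) = 1706.84 g.
1706.84 g is within the ocean vessel limit of 2.5 kg for Category OX.

Yes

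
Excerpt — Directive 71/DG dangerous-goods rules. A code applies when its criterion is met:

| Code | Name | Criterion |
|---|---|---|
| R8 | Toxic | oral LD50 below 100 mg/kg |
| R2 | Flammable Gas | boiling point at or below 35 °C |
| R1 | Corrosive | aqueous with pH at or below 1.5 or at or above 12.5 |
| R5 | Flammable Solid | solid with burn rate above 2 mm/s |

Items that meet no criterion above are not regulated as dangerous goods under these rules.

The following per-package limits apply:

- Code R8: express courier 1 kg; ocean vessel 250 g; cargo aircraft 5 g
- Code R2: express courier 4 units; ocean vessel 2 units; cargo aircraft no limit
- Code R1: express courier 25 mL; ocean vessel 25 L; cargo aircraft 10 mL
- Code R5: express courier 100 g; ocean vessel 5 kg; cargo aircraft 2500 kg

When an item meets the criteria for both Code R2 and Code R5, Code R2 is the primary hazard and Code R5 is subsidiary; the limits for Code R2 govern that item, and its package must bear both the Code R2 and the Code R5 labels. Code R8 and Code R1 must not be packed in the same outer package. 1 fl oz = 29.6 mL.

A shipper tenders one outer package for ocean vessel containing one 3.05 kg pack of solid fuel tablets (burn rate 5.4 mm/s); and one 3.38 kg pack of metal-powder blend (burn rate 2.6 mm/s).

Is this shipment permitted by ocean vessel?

No

Burn rate 5.4 mm/s meets the Code R5 criterion (Flammable Solid), so the solid fuel tablets are Code R5.
The metal-powder blend has burn rate 2.6 mm/s, which is > 2 mm/s, so it is Code R5 (Flammable Solid).
Code R5 net quantity: 3.05 kg + 3.38 kg = 6.43 kg.
6.43 kg > 5 kg (ocean vessel limit, Code R5) — over the limit.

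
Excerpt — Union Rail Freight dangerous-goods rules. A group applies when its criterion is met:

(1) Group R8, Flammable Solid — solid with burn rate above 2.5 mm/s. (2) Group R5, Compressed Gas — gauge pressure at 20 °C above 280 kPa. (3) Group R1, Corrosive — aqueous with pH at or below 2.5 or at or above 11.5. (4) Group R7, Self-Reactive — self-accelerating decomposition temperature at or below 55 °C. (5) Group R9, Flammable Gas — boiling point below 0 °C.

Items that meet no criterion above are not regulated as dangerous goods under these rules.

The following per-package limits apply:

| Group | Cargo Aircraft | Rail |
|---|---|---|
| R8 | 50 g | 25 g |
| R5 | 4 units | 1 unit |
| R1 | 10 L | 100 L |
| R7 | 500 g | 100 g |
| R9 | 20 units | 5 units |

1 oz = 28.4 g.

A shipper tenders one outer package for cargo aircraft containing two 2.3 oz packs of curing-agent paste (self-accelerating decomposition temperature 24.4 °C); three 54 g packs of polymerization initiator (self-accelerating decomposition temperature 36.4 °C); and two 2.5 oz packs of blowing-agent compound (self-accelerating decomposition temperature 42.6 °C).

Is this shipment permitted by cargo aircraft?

With self-accelerating decomposition temperature 24.4 °C (≤ 55 °C), the curing-agent paste falls in Group R7.
The polymerization initiator has self-accelerating decomposition temperature 36.4 °C, which is ≤ 55 °C, so it is Group R7 (Self-Reactive).
The blowing-agent compound has self-accelerating decomposition temperature 42.6 °C, which is ≤ 55 °C, so it is Group R7 (Self-Reactive).
Group R7 net quantity: (two 2.3 oz packs = 130.64 g) + (three 54 g packs = 162 g) + (two 2.5 oz packs = 142 g) = 434.64 g.
434.64 g ≤ 500 g (cargo aircraft limit, Group R7) — within limit.

Yes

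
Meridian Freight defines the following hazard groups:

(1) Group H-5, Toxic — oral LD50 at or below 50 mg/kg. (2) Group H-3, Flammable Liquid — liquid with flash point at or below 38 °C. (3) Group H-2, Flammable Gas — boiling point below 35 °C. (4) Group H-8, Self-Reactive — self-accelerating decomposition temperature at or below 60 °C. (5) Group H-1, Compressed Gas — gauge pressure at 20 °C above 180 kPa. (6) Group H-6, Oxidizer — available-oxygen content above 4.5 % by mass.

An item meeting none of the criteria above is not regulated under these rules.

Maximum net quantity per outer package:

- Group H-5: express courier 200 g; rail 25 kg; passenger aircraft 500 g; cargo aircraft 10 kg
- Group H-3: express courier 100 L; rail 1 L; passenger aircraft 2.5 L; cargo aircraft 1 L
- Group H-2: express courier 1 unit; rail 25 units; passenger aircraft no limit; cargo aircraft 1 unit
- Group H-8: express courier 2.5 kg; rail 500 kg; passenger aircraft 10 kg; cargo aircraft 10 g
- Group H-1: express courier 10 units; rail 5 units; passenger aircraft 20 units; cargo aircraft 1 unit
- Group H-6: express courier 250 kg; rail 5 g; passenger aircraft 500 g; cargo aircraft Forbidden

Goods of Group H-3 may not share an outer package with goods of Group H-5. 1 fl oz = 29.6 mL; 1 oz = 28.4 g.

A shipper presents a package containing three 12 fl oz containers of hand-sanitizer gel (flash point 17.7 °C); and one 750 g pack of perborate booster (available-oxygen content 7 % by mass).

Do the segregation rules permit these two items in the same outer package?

Yes

Hand-sanitizer gel: flash point 17.7 °C ≤ 38 °C → Group H-3 (Flammable Liquid).
The perborate booster has available-oxygen content 7 % by mass, which is > 4.5 % by mass, so it is Group H-6 (Oxidizer).
No segregation rule bars Group H-3 with Group H-6.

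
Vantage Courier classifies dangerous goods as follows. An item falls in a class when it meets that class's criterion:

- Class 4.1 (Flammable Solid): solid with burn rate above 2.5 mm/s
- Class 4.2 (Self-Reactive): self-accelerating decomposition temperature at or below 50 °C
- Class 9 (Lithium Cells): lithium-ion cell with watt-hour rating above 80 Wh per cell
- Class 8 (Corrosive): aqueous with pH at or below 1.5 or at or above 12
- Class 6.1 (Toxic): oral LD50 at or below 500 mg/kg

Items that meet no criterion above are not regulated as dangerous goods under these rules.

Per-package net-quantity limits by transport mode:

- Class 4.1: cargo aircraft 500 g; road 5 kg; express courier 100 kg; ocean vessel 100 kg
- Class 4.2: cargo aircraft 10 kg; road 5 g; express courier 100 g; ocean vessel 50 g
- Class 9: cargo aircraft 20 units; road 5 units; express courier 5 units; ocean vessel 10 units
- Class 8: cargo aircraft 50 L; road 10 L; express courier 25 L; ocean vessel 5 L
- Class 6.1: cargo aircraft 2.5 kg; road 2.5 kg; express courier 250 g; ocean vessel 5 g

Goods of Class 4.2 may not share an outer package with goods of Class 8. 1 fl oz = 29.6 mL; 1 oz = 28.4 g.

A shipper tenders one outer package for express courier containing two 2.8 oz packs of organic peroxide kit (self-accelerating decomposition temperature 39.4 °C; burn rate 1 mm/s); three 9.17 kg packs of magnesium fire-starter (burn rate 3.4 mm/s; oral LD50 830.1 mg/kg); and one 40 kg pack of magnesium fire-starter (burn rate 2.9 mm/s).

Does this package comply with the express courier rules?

No

The organic peroxide kit has self-accelerating decomposition temperature 39.4 °C, which is ≤ 50 °C, so it is Class 4.2 (Self-Reactive).
With burn rate 3.4 mm/s (> 2.5 mm/s), the magnesium fire-starter falls in Class 4.1.
Magnesium fire-starter: burn rate 2.9 mm/s > 2.5 mm/s → Class 4.1 (Flammable Solid).
Total Class 4.1: (three 9.17 kg packs = 27.51 kg) + 40 kg = 67.51 kg.
That is within the Class 4.1 express courier limit of 100 kg.
Class 4.2 quantity: two 2.8 oz packs = 159.04 g.
That exceeds the Class 4.2 express courier limit of 100 g.
The segregation rule (Class 4.2 with Class 8) does not apply to Class 4.1 with Class 4.2.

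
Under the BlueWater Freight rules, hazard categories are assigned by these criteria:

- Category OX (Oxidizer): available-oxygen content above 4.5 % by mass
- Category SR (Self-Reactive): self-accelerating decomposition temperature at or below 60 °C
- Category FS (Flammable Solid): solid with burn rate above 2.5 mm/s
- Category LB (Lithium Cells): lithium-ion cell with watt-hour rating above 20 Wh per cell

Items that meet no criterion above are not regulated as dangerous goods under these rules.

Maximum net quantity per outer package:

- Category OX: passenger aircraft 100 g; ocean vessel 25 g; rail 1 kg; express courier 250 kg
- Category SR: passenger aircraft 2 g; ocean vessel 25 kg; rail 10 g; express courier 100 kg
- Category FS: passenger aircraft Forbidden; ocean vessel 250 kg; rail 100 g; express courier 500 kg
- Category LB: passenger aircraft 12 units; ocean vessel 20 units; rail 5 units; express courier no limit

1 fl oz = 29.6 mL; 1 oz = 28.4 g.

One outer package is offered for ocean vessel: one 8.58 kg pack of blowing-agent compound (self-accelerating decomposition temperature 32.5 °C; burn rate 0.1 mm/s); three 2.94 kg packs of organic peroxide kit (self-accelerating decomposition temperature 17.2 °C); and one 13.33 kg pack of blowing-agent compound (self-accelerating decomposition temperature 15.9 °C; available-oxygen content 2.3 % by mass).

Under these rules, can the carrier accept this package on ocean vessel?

The blowing-agent compound has self-accelerating decomposition temperature 32.5 °C, which is ≤ 60 °C, so it is Category SR (Self-Reactive).
With self-accelerating decomposition temperature 17.2 °C (≤ 60 °C), the organic peroxide kit falls in Category SR.
With self-accelerating decomposition temperature 15.9 °C (≤ 60 °C), the blowing-agent compound falls in Category SR.
Total Category SR: 8.58 kg + (three 2.94 kg packs = 8.82 kg) + 13.33 kg = 30.73 kg.
30.73 kg exceeds the ocean vessel limit of 25 kg for Category SR.

No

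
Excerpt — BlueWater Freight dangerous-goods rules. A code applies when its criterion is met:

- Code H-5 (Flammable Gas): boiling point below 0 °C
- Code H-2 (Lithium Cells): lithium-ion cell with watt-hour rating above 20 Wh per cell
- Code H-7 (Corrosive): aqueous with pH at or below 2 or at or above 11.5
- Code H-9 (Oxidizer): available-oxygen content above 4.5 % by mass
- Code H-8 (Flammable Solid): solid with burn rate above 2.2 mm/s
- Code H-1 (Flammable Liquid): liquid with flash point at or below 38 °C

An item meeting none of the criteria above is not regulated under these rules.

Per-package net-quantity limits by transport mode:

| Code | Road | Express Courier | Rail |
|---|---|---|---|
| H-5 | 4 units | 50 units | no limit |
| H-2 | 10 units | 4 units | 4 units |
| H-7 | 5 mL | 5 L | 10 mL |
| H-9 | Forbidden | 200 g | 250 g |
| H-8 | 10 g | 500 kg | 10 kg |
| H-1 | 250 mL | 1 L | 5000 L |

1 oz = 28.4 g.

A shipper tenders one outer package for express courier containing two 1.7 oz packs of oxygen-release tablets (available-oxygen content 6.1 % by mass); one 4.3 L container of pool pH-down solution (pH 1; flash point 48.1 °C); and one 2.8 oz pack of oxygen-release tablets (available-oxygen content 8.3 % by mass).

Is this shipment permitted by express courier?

Yes

The oxygen-release tablets have available-oxygen content 6.1 % by mass, which is > 4.5 % by mass, so they are Code H-9 (Oxidizer).
Pool pH-down solution: pH 1 ≤ 2 → Code H-7 (Corrosive).
Oxygen-release tablets: available-oxygen content 8.3 % by mass > 4.5 % by mass → Code H-9 (Oxidizer).
Total Code H-9: (two 1.7 oz packs = 96.56 g) + (one 2.8 oz pack = 79.52 g) = 176.08 g.
That is within the Code H-9 express courier limit of 200 g.
Code H-7 quantity: 4.3 L.
That is within the Code H-7 express courier limit of 5 L.
Every hazard code is within its express courier limit and no segregation rule is violated.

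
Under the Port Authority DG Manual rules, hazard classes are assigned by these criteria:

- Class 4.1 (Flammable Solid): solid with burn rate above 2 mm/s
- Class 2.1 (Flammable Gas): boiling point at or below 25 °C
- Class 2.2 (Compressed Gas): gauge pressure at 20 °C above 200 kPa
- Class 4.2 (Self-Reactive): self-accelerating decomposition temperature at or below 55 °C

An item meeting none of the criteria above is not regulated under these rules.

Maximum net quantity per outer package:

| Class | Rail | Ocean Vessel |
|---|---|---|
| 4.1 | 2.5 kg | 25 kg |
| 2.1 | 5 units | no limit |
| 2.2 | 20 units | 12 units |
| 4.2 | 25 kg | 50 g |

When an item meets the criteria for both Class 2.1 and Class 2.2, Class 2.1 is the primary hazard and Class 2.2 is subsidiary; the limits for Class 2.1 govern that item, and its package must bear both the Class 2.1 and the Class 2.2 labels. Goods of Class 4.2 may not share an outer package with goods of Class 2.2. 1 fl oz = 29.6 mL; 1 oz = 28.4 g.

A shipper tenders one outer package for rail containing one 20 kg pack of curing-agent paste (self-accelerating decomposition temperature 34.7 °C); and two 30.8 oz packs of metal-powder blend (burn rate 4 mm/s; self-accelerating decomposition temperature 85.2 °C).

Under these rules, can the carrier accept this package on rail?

Self-accelerating decomposition temperature 34.7 °C meets the Class 4.2 criterion (Self-Reactive), so the curing-agent paste is Class 4.2.
Burn rate 4 mm/s meets the Class 4.1 criterion (Flammable Solid), so the metal-powder blend is Class 4.1.
Class 4.2 quantity: 20 kg.
That is within the Class 4.2 rail limit of 25 kg.
Class 4.1 quantity: two 30.8 oz packs = 1749.44 g.
That is within the Class 4.1 rail limit of 2.5 kg.
The segregation rule (Class 4.2 with Class 2.2) does not apply to Class 4.2 with Class 4.1.
Every hazard class is within its rail limit and no segregation rule is violated.

Yes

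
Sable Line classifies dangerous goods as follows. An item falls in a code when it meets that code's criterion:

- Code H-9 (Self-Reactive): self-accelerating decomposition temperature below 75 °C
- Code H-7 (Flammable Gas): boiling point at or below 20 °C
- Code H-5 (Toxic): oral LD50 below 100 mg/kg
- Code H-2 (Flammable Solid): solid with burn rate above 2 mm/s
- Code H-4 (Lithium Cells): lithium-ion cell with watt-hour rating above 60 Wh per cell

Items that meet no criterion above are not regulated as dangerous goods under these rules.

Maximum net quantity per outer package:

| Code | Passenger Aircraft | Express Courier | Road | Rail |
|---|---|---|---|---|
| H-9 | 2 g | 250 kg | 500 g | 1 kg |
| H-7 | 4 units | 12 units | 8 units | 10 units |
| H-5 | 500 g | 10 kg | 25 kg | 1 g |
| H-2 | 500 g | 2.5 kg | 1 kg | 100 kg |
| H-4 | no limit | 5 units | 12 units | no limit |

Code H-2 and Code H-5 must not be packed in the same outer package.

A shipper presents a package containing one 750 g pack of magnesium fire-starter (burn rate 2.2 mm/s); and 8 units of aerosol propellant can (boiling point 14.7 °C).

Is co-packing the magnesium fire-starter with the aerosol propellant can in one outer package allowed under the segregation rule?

Magnesium fire-starter: burn rate 2.2 mm/s > 2 mm/s → Code H-2 (Flammable Solid).
The aerosol propellant can has boiling point 14.7 °C, which is ≤ 20 °C, so it is Code H-7 (Flammable Gas).
No segregation rule bars Code H-2 with Code H-7.

Yes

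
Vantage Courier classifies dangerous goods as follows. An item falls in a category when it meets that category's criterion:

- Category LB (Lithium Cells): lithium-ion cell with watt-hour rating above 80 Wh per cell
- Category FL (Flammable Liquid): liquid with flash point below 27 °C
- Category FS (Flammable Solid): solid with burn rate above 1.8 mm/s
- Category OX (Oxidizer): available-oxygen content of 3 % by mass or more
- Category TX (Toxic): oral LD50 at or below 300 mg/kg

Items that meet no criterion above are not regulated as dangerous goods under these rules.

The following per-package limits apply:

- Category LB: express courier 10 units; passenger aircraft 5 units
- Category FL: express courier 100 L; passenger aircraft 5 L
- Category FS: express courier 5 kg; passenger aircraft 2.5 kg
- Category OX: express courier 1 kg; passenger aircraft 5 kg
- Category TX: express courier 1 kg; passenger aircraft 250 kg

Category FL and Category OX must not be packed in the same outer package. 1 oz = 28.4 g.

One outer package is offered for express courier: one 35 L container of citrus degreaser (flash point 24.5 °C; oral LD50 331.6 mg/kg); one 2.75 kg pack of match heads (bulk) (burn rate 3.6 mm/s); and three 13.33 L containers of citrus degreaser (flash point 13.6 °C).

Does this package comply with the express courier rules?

Flash point 24.5 °C meets the Category FL criterion (Flammable Liquid), so the citrus degreaser is Category FL.
With burn rate 3.6 mm/s (> 1.8 mm/s), the match heads (bulk) fall in Category FS.
The citrus degreaser has flash point 13.6 °C, which is < 27 °C, so it is Category FL (Flammable Liquid).
Total Category FL: 35 L + (three 13.33 L containers = 39.99 L) = 74.99 L.
74.99 L ≤ 100 L (express courier limit, Category FL) — within limit.
Category FS quantity: 2.75 kg.
2.75 kg ≤ 5 kg (express courier limit, Category FS) — within limit.
The segregation rule (Category FL with Category OX) does not apply to Category FL with Category FS.
Every hazard category is within its express courier limit and no segregation rule is violated.

Yes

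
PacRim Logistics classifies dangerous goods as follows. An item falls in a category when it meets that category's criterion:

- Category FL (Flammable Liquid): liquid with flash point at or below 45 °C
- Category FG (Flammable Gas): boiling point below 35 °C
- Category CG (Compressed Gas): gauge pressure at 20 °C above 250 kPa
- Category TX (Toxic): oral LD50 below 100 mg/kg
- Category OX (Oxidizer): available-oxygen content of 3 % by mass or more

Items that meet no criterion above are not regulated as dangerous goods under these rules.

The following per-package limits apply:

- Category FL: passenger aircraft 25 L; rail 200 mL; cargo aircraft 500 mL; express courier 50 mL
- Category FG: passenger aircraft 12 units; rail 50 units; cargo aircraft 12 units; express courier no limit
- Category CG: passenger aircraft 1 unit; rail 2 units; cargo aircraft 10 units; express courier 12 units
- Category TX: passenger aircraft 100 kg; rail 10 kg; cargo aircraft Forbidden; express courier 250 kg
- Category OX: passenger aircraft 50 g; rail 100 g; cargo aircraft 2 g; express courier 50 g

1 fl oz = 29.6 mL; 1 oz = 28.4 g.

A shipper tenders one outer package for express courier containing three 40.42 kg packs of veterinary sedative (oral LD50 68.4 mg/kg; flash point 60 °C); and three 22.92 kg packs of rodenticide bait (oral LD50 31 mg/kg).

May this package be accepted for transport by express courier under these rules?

Yes

The veterinary sedative has oral LD50 68.4 mg/kg, which is < 100 mg/kg, so it is Category TX (Toxic).
Oral LD50 31 mg/kg meets the Category TX criterion (Toxic), so the rodenticide bait is Category TX.
Category TX net quantity: (three 40.42 kg packs = 121.26 kg) + (three 22.92 kg packs = 68.76 kg) = 190.02 kg.
190.02 kg ≤ 250 kg (express courier limit, Category TX) — within limit.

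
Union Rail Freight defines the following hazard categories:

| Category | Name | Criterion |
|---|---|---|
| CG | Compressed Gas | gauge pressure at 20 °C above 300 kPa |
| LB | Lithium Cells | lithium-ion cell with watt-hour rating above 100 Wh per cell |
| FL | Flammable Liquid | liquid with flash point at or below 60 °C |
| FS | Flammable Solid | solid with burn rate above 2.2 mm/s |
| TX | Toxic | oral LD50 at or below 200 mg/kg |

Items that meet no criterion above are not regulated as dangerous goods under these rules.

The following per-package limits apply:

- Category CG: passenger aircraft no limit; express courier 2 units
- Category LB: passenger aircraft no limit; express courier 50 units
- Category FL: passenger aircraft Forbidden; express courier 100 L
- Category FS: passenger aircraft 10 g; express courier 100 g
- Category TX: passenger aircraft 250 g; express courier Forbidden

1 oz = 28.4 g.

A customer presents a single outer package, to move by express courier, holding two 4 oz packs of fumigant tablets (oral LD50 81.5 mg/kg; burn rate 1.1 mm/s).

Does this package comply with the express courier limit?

No

Fumigant tablets: oral LD50 81.5 mg/kg ≤ 200 mg/kg → Category TX (Toxic).
Category TX quantity: two 4 oz packs = 227.2 g.
By express courier, Category TX is Forbidden regardless of quantity.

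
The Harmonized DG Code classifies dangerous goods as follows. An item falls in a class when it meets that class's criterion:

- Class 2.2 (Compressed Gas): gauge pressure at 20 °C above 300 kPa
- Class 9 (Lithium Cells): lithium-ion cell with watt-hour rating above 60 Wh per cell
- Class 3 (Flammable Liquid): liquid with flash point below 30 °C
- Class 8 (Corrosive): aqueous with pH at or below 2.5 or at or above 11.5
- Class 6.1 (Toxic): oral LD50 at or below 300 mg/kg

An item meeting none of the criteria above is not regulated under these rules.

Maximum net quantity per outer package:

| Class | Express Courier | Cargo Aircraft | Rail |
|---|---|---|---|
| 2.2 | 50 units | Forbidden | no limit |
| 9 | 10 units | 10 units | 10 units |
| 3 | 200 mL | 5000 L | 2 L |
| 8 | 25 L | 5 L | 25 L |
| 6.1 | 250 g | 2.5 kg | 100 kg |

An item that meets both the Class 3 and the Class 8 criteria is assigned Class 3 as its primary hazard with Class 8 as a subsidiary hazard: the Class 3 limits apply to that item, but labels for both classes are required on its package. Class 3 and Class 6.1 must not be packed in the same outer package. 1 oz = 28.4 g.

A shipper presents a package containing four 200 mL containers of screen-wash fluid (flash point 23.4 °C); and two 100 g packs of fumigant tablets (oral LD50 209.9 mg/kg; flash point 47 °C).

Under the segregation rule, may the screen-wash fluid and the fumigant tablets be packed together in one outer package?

No

With flash point 23.4 °C (< 30 °C), the screen-wash fluid falls in Class 3.
Fumigant tablets: oral LD50 209.9 mg/kg ≤ 300 mg/kg → Class 6.1 (Toxic).
Class 3 and Class 6.1 may not share an outer package.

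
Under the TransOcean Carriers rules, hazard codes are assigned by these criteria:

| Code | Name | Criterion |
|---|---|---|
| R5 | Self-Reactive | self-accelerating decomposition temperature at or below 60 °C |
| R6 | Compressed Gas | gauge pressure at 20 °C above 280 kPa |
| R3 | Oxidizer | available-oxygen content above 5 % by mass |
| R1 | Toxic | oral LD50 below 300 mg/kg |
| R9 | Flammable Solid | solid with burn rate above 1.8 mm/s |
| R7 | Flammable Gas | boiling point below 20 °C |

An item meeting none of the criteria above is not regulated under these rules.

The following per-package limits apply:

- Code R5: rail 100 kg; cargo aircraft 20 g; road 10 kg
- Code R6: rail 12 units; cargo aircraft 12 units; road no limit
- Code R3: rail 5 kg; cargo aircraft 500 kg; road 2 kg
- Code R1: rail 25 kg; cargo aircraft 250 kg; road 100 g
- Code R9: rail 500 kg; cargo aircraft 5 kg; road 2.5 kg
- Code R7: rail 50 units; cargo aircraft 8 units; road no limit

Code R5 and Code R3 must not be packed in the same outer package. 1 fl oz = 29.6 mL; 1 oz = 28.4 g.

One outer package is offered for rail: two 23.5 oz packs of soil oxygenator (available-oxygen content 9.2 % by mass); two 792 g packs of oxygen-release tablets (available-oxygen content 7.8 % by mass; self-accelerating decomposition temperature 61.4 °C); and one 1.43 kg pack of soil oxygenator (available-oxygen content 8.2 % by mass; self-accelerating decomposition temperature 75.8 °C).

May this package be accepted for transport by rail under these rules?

Soil oxygenator: available-oxygen content 9.2 % by mass > 5 % by mass → Code R3 (Oxidizer).
With available-oxygen content 7.8 % by mass (> 5 % by mass), the oxygen-release tablets fall in Code R3.
With available-oxygen content 8.2 % by mass (> 5 % by mass), the soil oxygenator falls in Code R3.
Total Code R3: (two 23.5 oz packs = 1334.8 g) + (two 792 g packs = 1.584 kg) + 1.43 kg = 4348.8 g.
4348.8 g is within the rail limit of 5 kg for Code R3.

Yes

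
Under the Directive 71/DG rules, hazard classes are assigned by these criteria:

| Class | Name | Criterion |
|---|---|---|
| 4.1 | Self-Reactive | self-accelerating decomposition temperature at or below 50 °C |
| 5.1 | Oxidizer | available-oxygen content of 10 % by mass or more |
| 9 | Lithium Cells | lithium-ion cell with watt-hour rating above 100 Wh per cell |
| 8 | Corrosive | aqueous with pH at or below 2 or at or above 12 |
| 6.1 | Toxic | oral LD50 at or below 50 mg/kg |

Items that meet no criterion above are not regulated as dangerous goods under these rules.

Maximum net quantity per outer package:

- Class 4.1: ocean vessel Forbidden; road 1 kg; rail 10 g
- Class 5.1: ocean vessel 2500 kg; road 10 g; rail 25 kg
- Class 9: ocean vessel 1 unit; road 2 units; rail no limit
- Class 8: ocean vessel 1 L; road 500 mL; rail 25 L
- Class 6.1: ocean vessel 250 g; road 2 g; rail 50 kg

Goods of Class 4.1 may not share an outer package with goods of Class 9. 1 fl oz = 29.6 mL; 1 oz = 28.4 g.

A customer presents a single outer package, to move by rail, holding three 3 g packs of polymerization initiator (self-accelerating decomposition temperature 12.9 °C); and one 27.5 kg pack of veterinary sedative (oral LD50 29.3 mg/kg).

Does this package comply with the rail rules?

The polymerization initiator has self-accelerating decomposition temperature 12.9 °C, which is ≤ 50 °C, so it is Class 4.1 (Self-Reactive).
The veterinary sedative has oral LD50 29.3 mg/kg, which is ≤ 50 mg/kg, so it is Class 6.1 (Toxic).
Class 4.1 quantity: three 3 g packs = 9 g.
That is within the Class 4.1 rail limit of 10 g.
Class 6.1 quantity: 27.5 kg.
27.5 kg is within the rail limit of 50 kg for Class 6.1.
The segregation rule (Class 4.1 with Class 9) does not apply to Class 4.1 with Class 6.1.
Every hazard class is within its rail limit and no segregation rule is violated.

Yes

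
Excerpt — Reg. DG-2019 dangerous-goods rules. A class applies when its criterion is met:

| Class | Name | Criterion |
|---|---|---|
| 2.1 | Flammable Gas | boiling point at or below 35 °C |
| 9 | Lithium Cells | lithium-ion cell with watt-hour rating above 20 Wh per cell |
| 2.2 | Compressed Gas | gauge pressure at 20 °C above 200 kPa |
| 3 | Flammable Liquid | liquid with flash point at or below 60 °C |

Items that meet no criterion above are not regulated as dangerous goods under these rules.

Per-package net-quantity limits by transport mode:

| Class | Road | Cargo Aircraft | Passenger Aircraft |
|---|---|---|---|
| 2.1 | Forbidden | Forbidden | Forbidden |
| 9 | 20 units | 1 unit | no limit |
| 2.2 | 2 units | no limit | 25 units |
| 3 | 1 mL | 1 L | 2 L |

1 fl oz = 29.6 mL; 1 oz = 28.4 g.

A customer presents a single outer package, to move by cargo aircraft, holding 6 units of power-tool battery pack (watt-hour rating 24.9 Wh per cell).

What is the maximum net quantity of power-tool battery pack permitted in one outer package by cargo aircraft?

Watt-hour rating 24.9 Wh per cell meets the Class 9 criterion (Lithium Cells), so the power-tool battery pack is Class 9.
The cargo aircraft limit for Class 9 is 1 unit.

1 unit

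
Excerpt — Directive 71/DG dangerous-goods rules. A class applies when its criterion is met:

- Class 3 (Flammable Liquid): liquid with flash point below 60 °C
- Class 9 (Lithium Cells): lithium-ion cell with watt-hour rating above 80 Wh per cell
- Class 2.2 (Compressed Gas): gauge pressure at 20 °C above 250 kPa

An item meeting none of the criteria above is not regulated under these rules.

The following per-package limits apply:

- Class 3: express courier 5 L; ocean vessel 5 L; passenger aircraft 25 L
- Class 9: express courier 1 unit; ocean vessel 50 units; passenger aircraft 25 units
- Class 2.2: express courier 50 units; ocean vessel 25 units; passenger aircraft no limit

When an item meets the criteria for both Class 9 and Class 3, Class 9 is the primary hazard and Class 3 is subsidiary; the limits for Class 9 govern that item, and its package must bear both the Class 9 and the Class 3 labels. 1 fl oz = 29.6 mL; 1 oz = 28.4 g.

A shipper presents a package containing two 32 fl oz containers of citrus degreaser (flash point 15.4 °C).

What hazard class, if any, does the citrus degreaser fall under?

Class 3

Flash point 15.4 °C meets the Class 3 criterion (Flammable Liquid), so the citrus degreaser is Class 3.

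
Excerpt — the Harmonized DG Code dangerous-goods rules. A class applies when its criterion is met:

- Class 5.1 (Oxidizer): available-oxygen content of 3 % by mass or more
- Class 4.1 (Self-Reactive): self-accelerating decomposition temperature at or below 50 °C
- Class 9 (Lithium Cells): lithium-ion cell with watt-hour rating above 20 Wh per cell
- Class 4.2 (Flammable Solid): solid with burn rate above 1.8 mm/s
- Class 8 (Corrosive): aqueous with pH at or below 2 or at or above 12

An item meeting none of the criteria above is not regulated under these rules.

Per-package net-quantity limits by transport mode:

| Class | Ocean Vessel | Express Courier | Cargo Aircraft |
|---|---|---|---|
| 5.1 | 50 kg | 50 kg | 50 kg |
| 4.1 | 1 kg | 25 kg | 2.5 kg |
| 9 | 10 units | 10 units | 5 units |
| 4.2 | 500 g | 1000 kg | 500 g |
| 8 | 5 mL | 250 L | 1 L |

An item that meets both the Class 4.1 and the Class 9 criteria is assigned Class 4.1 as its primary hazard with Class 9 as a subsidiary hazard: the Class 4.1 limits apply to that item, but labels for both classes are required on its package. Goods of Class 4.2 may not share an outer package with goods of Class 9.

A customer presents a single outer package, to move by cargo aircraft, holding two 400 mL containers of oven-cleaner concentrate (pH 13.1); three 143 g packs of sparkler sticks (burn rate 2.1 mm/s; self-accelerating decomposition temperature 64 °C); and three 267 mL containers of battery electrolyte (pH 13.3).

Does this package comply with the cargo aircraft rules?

No

Oven-cleaner concentrate: pH 13.1 ≥ 12 → Class 8 (Corrosive).
The sparkler sticks have burn rate 2.1 mm/s, which is > 1.8 mm/s, so they are Class 4.2 (Flammable Solid).
With pH 13.3 (≥ 12), the battery electrolyte falls in Class 8.
Class 8 net quantity: (two 400 mL containers = 800 mL) + (three 267 mL containers = 801 mL) = 1.601 L.
That exceeds the Class 8 cargo aircraft limit of 1 L.
Class 4.2 quantity: three 143 g packs = 429 g.
429 g ≤ 500 g (cargo aircraft limit, Class 4.2) — within limit.
The segregation rule (Class 4.2 with Class 9) does not apply to Class 8 with Class 4.2.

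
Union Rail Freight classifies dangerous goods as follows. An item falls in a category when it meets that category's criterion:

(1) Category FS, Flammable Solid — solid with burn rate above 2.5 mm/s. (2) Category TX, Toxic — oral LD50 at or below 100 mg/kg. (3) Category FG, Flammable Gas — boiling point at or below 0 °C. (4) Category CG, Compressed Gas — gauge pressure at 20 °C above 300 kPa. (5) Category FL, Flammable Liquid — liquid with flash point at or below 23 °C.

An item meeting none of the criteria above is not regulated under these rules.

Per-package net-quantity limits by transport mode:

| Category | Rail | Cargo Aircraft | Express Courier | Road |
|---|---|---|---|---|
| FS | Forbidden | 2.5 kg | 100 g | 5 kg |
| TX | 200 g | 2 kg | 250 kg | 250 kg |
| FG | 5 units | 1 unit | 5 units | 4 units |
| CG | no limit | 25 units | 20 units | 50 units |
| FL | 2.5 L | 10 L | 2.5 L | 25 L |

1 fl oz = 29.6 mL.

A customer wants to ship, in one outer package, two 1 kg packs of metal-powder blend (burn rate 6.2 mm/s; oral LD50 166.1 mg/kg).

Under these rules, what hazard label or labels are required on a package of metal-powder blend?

Category FS

With burn rate 6.2 mm/s (> 2.5 mm/s), the metal-powder blend falls in Category FS.
Only the Category FS label is required.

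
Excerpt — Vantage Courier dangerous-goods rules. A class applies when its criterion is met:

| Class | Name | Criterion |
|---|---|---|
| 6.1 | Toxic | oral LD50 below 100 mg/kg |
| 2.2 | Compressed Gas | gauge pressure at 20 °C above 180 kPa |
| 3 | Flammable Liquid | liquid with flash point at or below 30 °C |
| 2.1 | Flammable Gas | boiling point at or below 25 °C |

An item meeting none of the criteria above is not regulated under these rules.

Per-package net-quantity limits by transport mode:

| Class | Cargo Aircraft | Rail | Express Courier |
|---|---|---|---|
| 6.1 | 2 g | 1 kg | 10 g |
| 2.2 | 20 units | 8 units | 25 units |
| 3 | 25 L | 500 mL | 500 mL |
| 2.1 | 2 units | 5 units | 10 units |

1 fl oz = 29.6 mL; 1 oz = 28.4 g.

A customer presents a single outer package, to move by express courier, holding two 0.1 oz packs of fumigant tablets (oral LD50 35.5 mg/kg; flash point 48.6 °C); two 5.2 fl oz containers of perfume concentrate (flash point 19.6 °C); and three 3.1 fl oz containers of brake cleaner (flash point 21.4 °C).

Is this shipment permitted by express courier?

No

With oral LD50 35.5 mg/kg (< 100 mg/kg), the fumigant tablets fall in Class 6.1.
Perfume concentrate: flash point 19.6 °C ≤ 30 °C → Class 3 (Flammable Liquid).
With flash point 21.4 °C (≤ 30 °C), the brake cleaner falls in Class 3.
Class 6.1 quantity: two 0.1 oz packs = 5.68 g.
5.68 g is within the express courier limit of 10 g for Class 6.1.
Total Class 3: (two 5.2 fl oz containers = 307.84 mL) + (three 3.1 fl oz containers = 275.28 mL) = 583.12 mL.
583.12 mL > 500 mL (express courier limit, Class 3) — over the limit.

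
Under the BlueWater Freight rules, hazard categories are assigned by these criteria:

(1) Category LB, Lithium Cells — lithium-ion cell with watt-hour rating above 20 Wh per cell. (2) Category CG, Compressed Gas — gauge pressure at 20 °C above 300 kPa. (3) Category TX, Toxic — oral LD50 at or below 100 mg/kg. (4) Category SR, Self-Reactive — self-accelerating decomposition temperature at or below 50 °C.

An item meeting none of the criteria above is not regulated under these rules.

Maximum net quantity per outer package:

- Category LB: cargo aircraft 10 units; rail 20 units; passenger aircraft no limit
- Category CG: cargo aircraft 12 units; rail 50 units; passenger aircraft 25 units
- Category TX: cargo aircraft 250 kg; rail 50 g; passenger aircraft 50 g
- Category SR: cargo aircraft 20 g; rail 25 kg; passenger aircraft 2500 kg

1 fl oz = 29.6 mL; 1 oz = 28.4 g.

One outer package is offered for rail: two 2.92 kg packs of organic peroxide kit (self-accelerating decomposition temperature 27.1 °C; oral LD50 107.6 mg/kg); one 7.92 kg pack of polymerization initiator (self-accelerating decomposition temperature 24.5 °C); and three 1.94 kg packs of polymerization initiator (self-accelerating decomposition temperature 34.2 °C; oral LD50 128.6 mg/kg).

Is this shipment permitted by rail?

Yes

The organic peroxide kit has self-accelerating decomposition temperature 27.1 °C, which is ≤ 50 °C, so it is Category SR (Self-Reactive).
The polymerization initiator has self-accelerating decomposition temperature 24.5 °C, which is ≤ 50 °C, so it is Category SR (Self-Reactive).
With self-accelerating decomposition temperature 34.2 °C (≤ 50 °C), the polymerization initiator falls in Category SR.
Total Category SR: (two 2.92 kg packs = 5.84 kg) + 7.92 kg + (three 1.94 kg packs = 5.82 kg) = 19.58 kg.
19.58 kg is within the rail limit of 25 kg for Category SR.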